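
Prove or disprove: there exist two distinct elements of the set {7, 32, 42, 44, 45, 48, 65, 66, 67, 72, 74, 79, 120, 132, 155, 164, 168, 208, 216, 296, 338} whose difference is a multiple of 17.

The pair (7, 296) works.

Both 7 and 296 leave remainder 7 on division by 17; their difference 289 = 17·17 is a multiple of 17.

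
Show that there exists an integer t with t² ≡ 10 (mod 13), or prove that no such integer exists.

Take t = 7. Then 7² = 49 = 3·13 + 10, so 7² ≡ 10 (mod 13).

t = 7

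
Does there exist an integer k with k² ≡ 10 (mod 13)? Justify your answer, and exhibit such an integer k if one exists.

k = 7 works: 7² = 49, and 49 − 10 = 39 = 3·13.

k = 7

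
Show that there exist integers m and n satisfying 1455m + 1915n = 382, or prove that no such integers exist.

Any value of 1455m + 1915n is a multiple of gcd(1455, 1915) = 5.
But 382 = 5·76 + 2, so 5 ∤ 382.
Hence no integers m, n satisfy the equation.

No such integers exist.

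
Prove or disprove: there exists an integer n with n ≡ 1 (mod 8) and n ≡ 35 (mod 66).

Here gcd(8, 66) = 2, and both 1 and 35 leave remainder 1 mod 2, so the system is consistent.
Put n = 1 + 8t, so we need 8t ≡ 34 (mod 66), equivalently (divide by 2) 4t ≡ 17 (mod 33).
Since 4·25 = 100 = 3·33 + 1, the inverse of 4 mod 33 is 25.
Multiplying by 25: t ≡ 25·17 = 425 ≡ 29 (mod 33).
Then n = 1 + 8·29 = 233.
Indeed 233 ≡ 1 (mod 8) and 233 ≡ 35 (mod 66).

n = 233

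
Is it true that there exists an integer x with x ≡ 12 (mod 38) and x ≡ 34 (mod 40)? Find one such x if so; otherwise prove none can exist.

The moduli are not coprime: gcd(38, 40) = 2. Compatibility requires 2 ∣ (34 − 12) = 22, which holds, so solutions exist.
Write x = 12 + 38t. Then 38t ≡ 34 − 12 ≡ 22 (mod 40); dividing through by 2 gives 19t ≡ 11 (mod 20).
Invert 19 mod 20 by the Euclidean algorithm: 20 = 1·19 + 1, 19 = 19·1 + 0; back-substituting, 1 = 20 − 1·19. Hence 19·(-1) ≡ 1, so 19⁻¹ ≡ -1 ≡ 19 (mod 20).
Therefore t ≡ 19·11 = 209 ≡ 9 (mod 20).
Then x = 12 + 38·9 = 354.
Indeed 354 ≡ 12 (mod 38) and 354 ≡ 34 (mod 40).

x = 354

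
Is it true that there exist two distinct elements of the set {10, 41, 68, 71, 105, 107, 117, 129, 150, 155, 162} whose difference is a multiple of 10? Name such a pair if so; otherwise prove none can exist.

Both 10 and 150 leave remainder 0 on division by 10; their difference 140 = 14·10 is a multiple of 10.

Yes: 10 and 150.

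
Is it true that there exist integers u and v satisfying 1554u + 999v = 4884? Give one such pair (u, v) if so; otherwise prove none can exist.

u = 7, v = -6

Every value of 1554u + 999v is a multiple of gcd(1554, 999) = 111; since 111 ∣ 4884, solutions exist.
Dividing through by 111 reduces the equation to 14u + 9v = 44.
Dividing repeatedly: 14 = 1·9 + 5, 9 = 1·5 + 4, 5 = 1·4 + 1, 4 = 4·1 + 0.
Back-substituting, 1 = 5 − 1·4 = 5 − (9 − 1·5) = −9 + 2·5 = −9 + 2·(14 − 1·9) = 2·14 − 3·9; that is, 14·2 + 9·(-3) = 1.
Times 44: 14·88 + 9·(-132) = 44, so (88, -132) solves it.
Shifting by a multiple of (9, −14) keeps it a solution: u = 88 − 9·9 = 7, v = -132 + 9·14 = -6.
Check: 1554·7 + 999·(-6) = 10878 − 5994 = 4884. ✓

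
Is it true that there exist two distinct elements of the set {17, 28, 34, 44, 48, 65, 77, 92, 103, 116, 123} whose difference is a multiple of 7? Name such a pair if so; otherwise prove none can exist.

28 mod 7 = 0 and 77 mod 7 = 0, so 77 − 28 = 49 = 7·7.

Yes: 28 and 77.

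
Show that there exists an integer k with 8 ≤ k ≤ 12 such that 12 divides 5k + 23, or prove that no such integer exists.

For k = 8, 9, …, 12 the values of 5k + 23 modulo 12 are 3, 8, 1, 6, 11 respectively.
None is 0, so 12 never divides 5k + 23 on this range.

There is no such integer k in that range.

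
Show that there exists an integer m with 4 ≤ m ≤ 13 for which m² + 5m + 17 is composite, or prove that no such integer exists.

At m = 12: 12² + 5·12 + 17 = 221 = 13·17, which is composite.

m = 12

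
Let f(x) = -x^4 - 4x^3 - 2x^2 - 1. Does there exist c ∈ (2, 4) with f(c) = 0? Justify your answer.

The endpoint values f(2) = -57 and f(4) = -545 are both negative. Claim: f(x) < 0 for every x in (2, 4).
Shift to the endpoint 2: with x = 2 + u (0 < u < 2), one computes f(2 + u) = -u^4 - 12u^3 - 50u^2 - 88u - 57.
The nonzero coefficients here are all negative, so for u > 0 every term is negative (or zero), and the constant term -57 is strictly negative.
Therefore f(x) < 0 throughout (2, 4), and f has no zero there.

No.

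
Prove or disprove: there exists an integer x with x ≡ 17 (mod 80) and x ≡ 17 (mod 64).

Here gcd(80, 64) = 16, and both 17 and 17 leave remainder 1 mod 16, so the system is consistent.
In fact x = 17 itself already satisfies 17 mod 64 = 17.
Indeed 17 ≡ 17 (mod 80) and 17 ≡ 17 (mod 64).

x = 17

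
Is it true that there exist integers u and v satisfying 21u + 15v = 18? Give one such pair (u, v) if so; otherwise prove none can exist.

u = 3, v = -3

Every value of 21u + 15v is a multiple of gcd(21, 15) = 3; since 3 ∣ 18, solutions exist.
Dividing through by 3 reduces the equation to 7u + 5v = 6.
Dividing repeatedly: 7 = 1·5 + 2, 5 = 2·2 + 1, 2 = 2·1 + 0.
Back-substituting, 1 = 5 − 2·2 = 5 − 2·(7 − 1·5) = −2·7 + 3·5; that is, 7·(-2) + 5·3 = 1.
Multiplying through by 6: u = (-2)·6 = -12, v = 3·6 = 18 is a solution.
Adding 3·5 to u and subtracting 3·7 from v gives the tidier solution (3, -3).
Indeed 21·3 + 15·(-3) = 63 − 45 = 18.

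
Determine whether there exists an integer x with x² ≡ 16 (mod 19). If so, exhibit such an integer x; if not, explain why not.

x = 15

x = 15 works: 15² = 225, and 225 − 16 = 209 = 11·19.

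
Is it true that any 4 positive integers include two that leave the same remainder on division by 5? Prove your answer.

No; for instance {14, 15, 16, 17} is a counterexample.

Take the 4 consecutive integers 14, 15, 16, 17: their residues mod 5 are all distinct because 4 ≤ 5.
Hence this collection has no pair with equal remainders mod 5, disproving the claim.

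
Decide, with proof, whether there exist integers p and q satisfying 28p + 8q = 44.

Since gcd(28, 8) = 4 and 44 = 4·11, Bézout's identity guarantees a solution.
Dividing through by 4 reduces the equation to 7p + 2q = 11.
Dividing repeatedly: 7 = 3·2 + 1, 2 = 2·1 + 0.
Back-substituting, 1 = 7 − 3·2; that is, 7·1 + 2·(-3) = 1.
Scaling by 11 gives the particular solution (p, q) = (11, -33).
Shifting by a multiple of (2, −7) keeps it a solution: p = 11 − 5·2 = 1, q = -33 + 5·7 = 2.
Indeed 28·1 + 8·2 = 28 + 16 = 44.

p = 1, q = 2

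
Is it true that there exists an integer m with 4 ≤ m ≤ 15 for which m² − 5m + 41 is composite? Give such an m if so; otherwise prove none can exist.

m = 12

At m = 12: 12² − 5·12 + 41 = 125 = 5·25, which is composite.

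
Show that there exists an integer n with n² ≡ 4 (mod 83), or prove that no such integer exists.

n = 81

n = 81 works: 81² = 6561, and 6561 − 4 = 6557 = 79·83.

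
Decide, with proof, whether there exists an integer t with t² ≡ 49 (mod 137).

t = 7

Take t = 7. Then 7² = 49, and since 0 ≤ 49 < 137 this is already reduced: 7² ≡ 49 (mod 137).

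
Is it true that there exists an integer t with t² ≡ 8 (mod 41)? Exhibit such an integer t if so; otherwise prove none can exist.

t = 34 works: 34² = 1156, and 1156 − 8 = 1148 = 28·41.

t = 34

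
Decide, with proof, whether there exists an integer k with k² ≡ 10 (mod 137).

No, no such integer exists.

137 is prime, so by Euler's criterion 10 is a square mod 137 iff 10^((137−1)/2) = 10^68 ≡ 1 (mod 137).
Squaring successively (mod 137): 10^2 = 100 ≡ 100; 10^4 ≡ 100² = 10000 ≡ 136; 10^8 ≡ 136² = 18496 ≡ 1; 10^16 ≡ 1² = 1 ≡ 1; 10^32 ≡ 1² = 1 ≡ 1; 10^64 ≡ 1² = 1 ≡ 1.
Since 68 = 64 + 4, 10^68 ≡ 1 · 136; multiplying out mod 137: 1·136 = 136 ≡ 136. Thus 10^68 ≡ 136 ≡ −1 (mod 137).
By Euler's criterion 10 is a quadratic non-residue mod 137: no k satisfies k² ≡ 10 (mod 137).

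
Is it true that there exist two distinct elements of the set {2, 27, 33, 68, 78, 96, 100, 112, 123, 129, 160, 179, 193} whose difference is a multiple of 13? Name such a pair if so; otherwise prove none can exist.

There is no such pair.

Two integers differ by a multiple of 13 exactly when they have the same residue mod 13. The residues are 2↦2, 27↦1, 33↦7, 68↦3, 78↦0, 96↦5, 100↦9, 112↦8, 123↦6, 129↦12, 160↦4, 179↦10, 193↦11.
No residue repeats among the 13 elements, so no pair has difference ≡ 0 (mod 13).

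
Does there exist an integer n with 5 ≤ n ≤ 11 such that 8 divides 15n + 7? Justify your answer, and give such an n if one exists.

n = 7

n = 7 works, since 15·7 + 7 = 112 = 14·8.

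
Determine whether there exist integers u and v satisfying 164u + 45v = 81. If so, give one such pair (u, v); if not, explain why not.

u = 9, v = -31

Since gcd(164, 45) = 1, every integer is an integer combination of 164 and 45.
Dividing repeatedly: 164 = 3·45 + 29, 45 = 1·29 + 16, 29 = 1·16 + 13, 16 = 1·13 + 3, 13 = 4·3 + 1, 3 = 3·1 + 0.
Back-substituting, 1 = 13 − 4·3 = 13 − 4·(16 − 1·13) = −4·16 + 5·13 = −4·16 + 5·(29 − 1·16) = 5·29 − 9·16 = 5·29 − 9·(45 − 1·29) = −9·45 + 14·29 = −9·45 + 14·(164 − 3·45) = 14·164 − 51·45; that is, 164·14 + 45·(-51) = 1.
Times 81: 164·1134 + 45·(-4131) = 81, so (1134, -4131) solves it.
Subtracting 25·45 from u and adding 25·164 to v gives the tidier solution (9, -31).
Check: 164·9 + 45·(-31) = 1476 − 1395 = 81. ✓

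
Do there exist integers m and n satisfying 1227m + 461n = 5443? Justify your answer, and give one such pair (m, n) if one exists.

m = 104, n = -265

Since gcd(1227, 461) = 1, every integer is an integer combination of 1227 and 461.
Dividing repeatedly: 1227 = 2·461 + 305, 461 = 1·305 + 156, 305 = 1·156 + 149, 156 = 1·149 + 7, 149 = 21·7 + 2, 7 = 3·2 + 1, 2 = 2·1 + 0.
Back-substituting, 1 = 7 − 3·2 = 7 − 3·(149 − 21·7) = −3·149 + 64·7 = −3·149 + 64·(156 − 1·149) = 64·156 − 67·149 = 64·156 − 67·(305 − 1·156) = −67·305 + 131·156 = −67·305 + 131·(461 − 1·305) = 131·461 − 198·305 = 131·461 − 198·(1227 − 2·461) = −198·1227 + 527·461; that is, 1227·(-198) + 461·527 = 1.
Scaling by 5443 gives the particular solution (m, n) = (-1077714, 2868461).
The general solution is m = -1077714 + 461k, n = 2868461 − 1227k; taking k = 2338 gives the smaller pair m = 104, n = -265.
Check: 1227·104 + 461·(-265) = 127608 − 122165 = 5443. ✓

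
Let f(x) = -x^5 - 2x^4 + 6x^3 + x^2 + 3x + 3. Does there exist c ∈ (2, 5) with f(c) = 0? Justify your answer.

f has no root in that interval.

f(2) = -3 and f(5) = -3582, both negative, so a sign-change argument is unavailable; we show f keeps this sign on the whole interval.
Shift to the endpoint 2: with x = 2 + u (0 < u < 3), one computes f(2 + u) = -u^5 - 12u^4 - 50u^3 - 91u^2 - 65u - 3.
All 6 nonzero coefficients of this polynomial in u are negative; hence for u > 0 the value is a sum of negative terms (the constant -3 among them).
Therefore f(x) < 0 throughout (2, 5), and f has no zero there.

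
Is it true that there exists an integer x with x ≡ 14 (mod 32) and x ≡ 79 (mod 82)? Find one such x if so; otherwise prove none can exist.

gcd(32, 82) = 2. If x ≡ 14 (mod 32) and x ≡ 79 (mod 82), then x ≡ 14 (mod 2) and x ≡ 79 (mod 2).
However 14 ≡ 0 and 79 ≡ 1 (mod 2), and 0 ≠ 1.
Hence the system has no solution.

No, no such integer exists.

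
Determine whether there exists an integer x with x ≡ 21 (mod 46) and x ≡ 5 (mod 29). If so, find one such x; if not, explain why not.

Since 46 and 29 share no common factor, CRT says the pair of congruences has a solution (unique mod 1334).
Any solution of the first congruence is x = 21 + 46t; substituting into the second, 46t ≡ 5 − 21 ≡ 13 (mod 29).
46 ≡ 17 (mod 29), so this reads 17t ≡ 13 (mod 29). Since 17·12 = 204 = 7·29 + 1, the inverse of 17 mod 29 is 12.
Multiplying by 12: t ≡ 12·13 = 156 ≡ 11 (mod 29).
With t = 11: x = 21 + 46·11 = 527.
Verify: 527 = 11·46 + 21 and 527 = 18·29 + 5. ✓

x = 527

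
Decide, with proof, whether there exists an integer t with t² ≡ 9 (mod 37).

Take t = 34. Then 34² = 1156 = 31·37 + 9, so 34² ≡ 9 (mod 37).

t = 34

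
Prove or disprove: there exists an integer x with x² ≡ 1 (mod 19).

Take x = 18. Then 18² = 324 = 17·19 + 1, so 18² ≡ 1 (mod 19).

x = 18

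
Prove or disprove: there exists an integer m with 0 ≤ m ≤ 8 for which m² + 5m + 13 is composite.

m = 5

At m = 5: 5² + 5·5 + 13 = 63 = 3·21, which is composite.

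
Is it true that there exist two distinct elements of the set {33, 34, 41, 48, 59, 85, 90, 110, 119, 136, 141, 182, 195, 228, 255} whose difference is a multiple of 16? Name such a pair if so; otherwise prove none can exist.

No such pair exists.

Two integers differ by a multiple of 16 exactly when they have the same residue mod 16. The residues are 33↦1, 34↦2, 41↦9, 48↦0, 59↦11, 85↦5, 90↦10, 110↦14, 119↦7, 136↦8, 141↦13, 182↦6, 195↦3, 228↦4, 255↦15.
These 15 residues are pairwise different, hence no difference of two elements is divisible by 16.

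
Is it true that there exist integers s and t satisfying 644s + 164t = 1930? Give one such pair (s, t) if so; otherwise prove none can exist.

There are no such integers.

Both 644 and 164 are divisible by gcd(644, 164) = 4, hence so is any combination 644s + 164t.
But 1930 = 4·482 + 2, so 4 ∤ 1930.
Hence no integers s, t satisfy the equation.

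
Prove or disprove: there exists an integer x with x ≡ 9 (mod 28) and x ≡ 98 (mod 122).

Reduce both congruences modulo 2, which divides 28 and 122: they say x ≡ 9 (mod 2) and x ≡ 98 (mod 2).
These are incompatible: 9 − 98 = -89 is not divisible by 2.
So no integer satisfies both congruences.

No such integer exists.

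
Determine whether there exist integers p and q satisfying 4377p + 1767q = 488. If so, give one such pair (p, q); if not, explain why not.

gcd(4377, 1767) = 3, so every integer of the form 4377p + 1767q is a multiple of 3.
But 488 is not a multiple of 3 (it leaves remainder 2).
So the equation is unsolvable over ℤ.

No such integers exist.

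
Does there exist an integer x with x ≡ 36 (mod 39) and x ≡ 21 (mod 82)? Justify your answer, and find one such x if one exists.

The moduli 39 and 82 are coprime, so by the Chinese Remainder Theorem a unique solution modulo 3198 exists.
Write x = 36 + 39t and require 36 + 39t ≡ 21 (mod 82), i.e. 39t ≡ 67 (mod 82).
Since 39·61 = 2379 = 29·82 + 1, the inverse of 39 mod 82 is 61.
Multiplying by 61: t ≡ 61·67 = 4087 ≡ 69 (mod 82).
With t = 69: x = 36 + 39·69 = 2727.
Indeed 2727 ≡ 36 (mod 39) and 2727 ≡ 21 (mod 82).

x = 2727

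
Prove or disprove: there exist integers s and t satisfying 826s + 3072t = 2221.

There are no such integers.

Any value of 826s + 3072t is a multiple of gcd(826, 3072) = 2.
But 2221 = 2·1110 + 1, so 2 ∤ 2221.
Hence no integers s, t satisfy the equation.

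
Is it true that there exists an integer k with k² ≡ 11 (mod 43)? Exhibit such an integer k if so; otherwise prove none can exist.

Take k = 22. Then 22² = 484 = 11·43 + 11, so 22² ≡ 11 (mod 43).

k = 22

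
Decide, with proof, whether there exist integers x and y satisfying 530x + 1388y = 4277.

There are no such integers.

gcd(530, 1388) = 2, so every integer of the form 530x + 1388y is a multiple of 2.
But 4277 = 2·2138 + 1, so 2 ∤ 4277.
Therefore 530x + 1388y = 4277 has no solution in integers.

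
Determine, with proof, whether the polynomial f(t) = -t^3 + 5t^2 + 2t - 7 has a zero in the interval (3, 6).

Such a root exists.

f(3) = 17 and f(6) = -31, which have opposite signs.
As a polynomial, f is continuous on every closed interval.
By the Intermediate Value Theorem f must vanish at some point of (3, 6).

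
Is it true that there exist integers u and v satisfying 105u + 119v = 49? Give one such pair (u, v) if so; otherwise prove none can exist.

u = 5, v = -4

gcd(105, 119) = 7, and 7 divides 49, so integer solutions exist.
Dividing through by 7 reduces the equation to 15u + 17v = 7.
Dividing repeatedly: 17 = 1·15 + 2, 15 = 7·2 + 1, 2 = 2·1 + 0.
Unwinding: 1 = 15 − 7·2 = 15 − 7·(17 − 1·15) = −7·17 + 8·15, i.e. 15·8 + 17·(-7) = 1.
Times 7: 15·56 + 17·(-49) = 7, so (56, -49) solves it.
Subtracting 3·17 from u and adding 3·15 to v gives the tidier solution (5, -4).
Check: 105·5 + 119·(-4) = 525 − 476 = 49. ✓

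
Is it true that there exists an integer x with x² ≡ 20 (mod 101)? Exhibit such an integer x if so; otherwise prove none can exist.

x = 90

Take x = 90. Then 90² = 8100 = 80·101 + 20, so 90² ≡ 20 (mod 101).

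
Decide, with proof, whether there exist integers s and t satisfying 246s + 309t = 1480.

Both 246 and 309 are divisible by gcd(246, 309) = 3, hence so is any combination 246s + 309t.
But 1480 is not a multiple of 3 (it leaves remainder 1).
Hence no integers s, t satisfy the equation.

No such integers exist.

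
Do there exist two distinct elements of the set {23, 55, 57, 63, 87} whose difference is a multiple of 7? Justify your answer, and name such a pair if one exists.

No, no such pair exists.

Two integers differ by a multiple of 7 exactly when they have the same residue mod 7. The residues are 23↦2, 55↦6, 57↦1, 63↦0, 87↦3.
All 5 residues are distinct, so no two elements differ by a multiple of 7.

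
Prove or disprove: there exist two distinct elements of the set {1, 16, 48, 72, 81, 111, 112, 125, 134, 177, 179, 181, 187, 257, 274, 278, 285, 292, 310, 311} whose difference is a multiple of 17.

72 mod 17 = 4 and 310 mod 17 = 4, so 310 − 72 = 238 = 14·17.

72 and 310 are such a pair.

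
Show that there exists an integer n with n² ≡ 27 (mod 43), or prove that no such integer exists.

Apply Euler's criterion with the prime 43: 27 is a quadratic residue iff 27^21 ≡ 1 (mod 43), and a non-residue iff it is ≡ −1.
Squaring successively (mod 43): 27^2 = 729 ≡ 41; 27^4 ≡ 41² = 1681 ≡ 4; 27^8 ≡ 4² = 16 ≡ 16; 27^16 ≡ 16² = 256 ≡ 41.
Since 21 = 16 + 4 + 1, 27^21 ≡ 41 · 4 · 27; multiplying out mod 43: 41·4 = 164 ≡ 35, then 35·27 = 945 ≡ 42. Thus 27^21 ≡ 42 ≡ −1 (mod 43).
By Euler's criterion 27 is a quadratic non-residue mod 43: no n satisfies n² ≡ 27 (mod 43).

No such integer exists.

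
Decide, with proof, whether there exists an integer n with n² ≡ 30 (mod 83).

n = 69

n = 69 works: 69² = 4761, and 4761 − 30 = 4731 = 57·83.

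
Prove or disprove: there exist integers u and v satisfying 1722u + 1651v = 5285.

Since gcd(1722, 1651) = 1, every integer is an integer combination of 1722 and 1651.
Run the Euclidean algorithm on 1722 and 1651: 1722 = 1·1651 + 71, 1651 = 23·71 + 18, 71 = 3·18 + 17, 18 = 1·17 + 1, 17 = 17·1 + 0.
Working back up the chain: 1 = 18 − 1·17 = 18 − (71 − 3·18) = −71 + 4·18 = −71 + 4·(1651 − 23·71) = 4·1651 − 93·71 = 4·1651 − 93·(1722 − 1·1651) = −93·1722 + 97·1651. So 1722·(-93) + 1651·97 = 1.
Scaling by 5285 gives the particular solution (u, v) = (-491505, 512645).
Adding 298·1651 to u and subtracting 298·1722 from v gives the tidier solution (493, -511).
Indeed 1722·493 + 1651·(-511) = 848946 − 843661 = 5285.

u = 493, v = -511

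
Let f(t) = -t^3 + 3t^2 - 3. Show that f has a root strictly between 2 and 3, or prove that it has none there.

f(2) = 1 and f(3) = -3, which have opposite signs.
As a polynomial, f is continuous on every closed interval.
By the Intermediate Value Theorem f must vanish at some point of (2, 3).

Such a root exists.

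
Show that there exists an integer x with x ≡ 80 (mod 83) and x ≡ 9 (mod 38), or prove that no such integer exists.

x = 1491

The moduli 83 and 38 are coprime, so by the Chinese Remainder Theorem a unique solution modulo 3154 exists.
Write x = 80 + 83t and require 80 + 83t ≡ 9 (mod 38), i.e. 83t ≡ 5 (mod 38).
83 ≡ 7 (mod 38), so this reads 7t ≡ 5 (mod 38). Invert 7 mod 38 by the Euclidean algorithm: 38 = 5·7 + 3, 7 = 2·3 + 1, 3 = 3·1 + 0; back-substituting, 1 = 7 − 2·3 = 7 − 2·(38 − 5·7) = −2·38 + 11·7. Hence 7·11 ≡ 1, so 7⁻¹ ≡ 11 (mod 38).
Therefore t ≡ 11·5 = 55 ≡ 17 (mod 38).
Taking t = 17 gives x = 80 + 83·17 = 1491.
Check: 1491 mod 83 = 80, 1491 mod 38 = 9. ✓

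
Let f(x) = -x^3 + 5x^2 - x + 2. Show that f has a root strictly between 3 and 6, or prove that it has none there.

Such a root exists.

f(3) = 17 and f(6) = -40, which have opposite signs.
Since f is a polynomial it is continuous on [3, 6].
By the Intermediate Value Theorem, f takes the value 0 somewhere in the open interval.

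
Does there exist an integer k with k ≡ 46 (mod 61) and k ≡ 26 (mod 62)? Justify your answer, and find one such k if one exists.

k = 1266

gcd(61, 62) = 1, so the Chinese Remainder Theorem guarantees exactly one residue class mod 3782 satisfying both.
Any solution of the first congruence is k = 46 + 61t; substituting into the second, 61t ≡ 26 − 46 ≡ 42 (mod 62).
Since 61·61 = 3721 = 60·62 + 1, the inverse of 61 mod 62 is 61.
Multiplying by 61: t ≡ 61·42 = 2562 ≡ 20 (mod 62).
Taking t = 20 gives k = 46 + 61·20 = 1266.
Verify: 1266 = 20·61 + 46 and 1266 = 20·62 + 26. ✓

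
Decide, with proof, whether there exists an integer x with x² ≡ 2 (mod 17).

x = 11

Take x = 11. Then 11² = 121 = 7·17 + 2, so 11² ≡ 2 (mod 17).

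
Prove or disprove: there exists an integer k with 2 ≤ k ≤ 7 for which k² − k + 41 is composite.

There is no such integer k in that range.

The values for k = 2, 3, …, 7 are 43, 47, 53, 61, 71, 83, and each of these is prime.
So no value in the range makes the expression composite.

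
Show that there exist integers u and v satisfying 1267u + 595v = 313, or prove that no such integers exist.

No such integers exist.

gcd(1267, 595) = 7, so every integer of the form 1267u + 595v is a multiple of 7.
However 313 leaves remainder 5 on division by 7.
Hence no integers u, v satisfy the equation.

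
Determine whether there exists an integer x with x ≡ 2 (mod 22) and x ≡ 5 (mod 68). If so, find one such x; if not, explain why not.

gcd(22, 68) = 2. If x ≡ 2 (mod 22) and x ≡ 5 (mod 68), then x ≡ 2 (mod 2) and x ≡ 5 (mod 2).
These are incompatible: 2 − 5 = -3 is not divisible by 2.
Hence the system has no solution.

No such integer exists.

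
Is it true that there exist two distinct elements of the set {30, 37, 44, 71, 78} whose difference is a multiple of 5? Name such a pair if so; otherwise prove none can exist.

Two integers differ by a multiple of 5 exactly when they have the same residue mod 5. The residues are 30↦0, 37↦2, 44↦4, 71↦1, 78↦3.
No residue repeats among the 5 elements, so no pair has difference ≡ 0 (mod 5).

There is no such pair.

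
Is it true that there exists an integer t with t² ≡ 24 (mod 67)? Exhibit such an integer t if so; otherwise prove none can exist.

t = 52

Take t = 52. Then 52² = 2704 = 40·67 + 24, so 52² ≡ 24 (mod 67).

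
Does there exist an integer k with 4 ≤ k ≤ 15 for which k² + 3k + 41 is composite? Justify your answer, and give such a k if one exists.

At k = 7: 7² + 3·7 + 41 = 111 = 3·37, which is composite.

k = 7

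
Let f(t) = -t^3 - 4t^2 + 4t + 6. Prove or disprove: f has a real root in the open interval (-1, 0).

f(-1) = -1 and f(0) = 6, which have opposite signs.
As a polynomial, f is continuous on every closed interval.
By the Intermediate Value Theorem, f takes the value 0 somewhere in the open interval.

Yes, f has a root in the interval.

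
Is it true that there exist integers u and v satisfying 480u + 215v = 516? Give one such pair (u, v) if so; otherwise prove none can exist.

gcd(480, 215) = 5, so every integer of the form 480u + 215v is a multiple of 5.
But 516 is not a multiple of 5 (it leaves remainder 1).
Therefore 480u + 215v = 516 has no solution in integers.

No such integers exist.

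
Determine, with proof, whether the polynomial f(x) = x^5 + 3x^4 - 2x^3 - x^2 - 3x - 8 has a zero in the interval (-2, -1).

f(-2) = 26 and f(-1) = -2, which have opposite signs.
f is continuous everywhere (it is a polynomial), in particular on [-2, -1].
By the Intermediate Value Theorem, f takes the value 0 somewhere in the open interval.

Yes, f has a root in the interval.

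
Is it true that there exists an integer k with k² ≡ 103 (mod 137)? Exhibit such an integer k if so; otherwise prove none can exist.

Take k = 69. Then 69² = 4761 = 34·137 + 103, so 69² ≡ 103 (mod 137).

k = 69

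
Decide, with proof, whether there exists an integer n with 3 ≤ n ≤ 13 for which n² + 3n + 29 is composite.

At n = 13: 13² + 3·13 + 29 = 237 = 3·79, which is composite.

n = 13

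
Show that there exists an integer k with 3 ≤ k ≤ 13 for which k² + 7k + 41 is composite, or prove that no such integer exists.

At k = 4: 4² + 7·4 + 41 = 85 = 5·17, which is composite.

k = 4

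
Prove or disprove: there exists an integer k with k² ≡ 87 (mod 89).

k = 40

Take k = 40. Then 40² = 1600 = 17·89 + 87, so 40² ≡ 87 (mod 89).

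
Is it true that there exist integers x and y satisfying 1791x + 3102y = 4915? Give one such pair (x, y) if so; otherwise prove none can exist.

No such integers exist.

Any value of 1791x + 3102y is a multiple of gcd(1791, 3102) = 3.
But 4915 = 3·1638 + 1, so 3 ∤ 4915.
So the equation is unsolvable over ℤ.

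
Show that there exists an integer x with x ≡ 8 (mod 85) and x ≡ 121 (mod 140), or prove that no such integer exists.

Reduce both congruences modulo 5, which divides 85 and 140: they say x ≡ 8 (mod 5) and x ≡ 121 (mod 5).
But 8 mod 5 = 3 while 121 mod 5 = 1, a contradiction.
Hence the system has no solution.

There is no such integer.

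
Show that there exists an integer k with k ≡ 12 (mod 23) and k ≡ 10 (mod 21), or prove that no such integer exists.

k = 472

The moduli 23 and 21 are coprime, so by the Chinese Remainder Theorem a unique solution modulo 483 exists.
Any solution of the first congruence is k = 12 + 23t; substituting into the second, 23t ≡ 10 − 12 ≡ 19 (mod 21).
23 ≡ 2 (mod 21), so this reads 2t ≡ 19 (mod 21). Since 2·11 = 22 = 1·21 + 1, the inverse of 2 mod 21 is 11.
Multiplying by 11: t ≡ 11·19 = 209 ≡ 20 (mod 21).
With t = 20: k = 12 + 23·20 = 472.
Check: 472 mod 23 = 12, 472 mod 21 = 10. ✓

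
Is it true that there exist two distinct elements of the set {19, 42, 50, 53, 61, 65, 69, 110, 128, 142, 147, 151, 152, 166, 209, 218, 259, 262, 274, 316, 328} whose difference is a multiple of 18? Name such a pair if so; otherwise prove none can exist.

Reduce each element mod 18: 19↦1, 42↦6, 50↦14, 53↦17, 61↦7, 65↦11, 69↦15, 110↦2, 128↦2, 142↦16, 147↦3, 151↦7, 152↦8, 166↦4, 209↦11, 218↦2, 259↦7, 262↦10, 274↦4, 316↦10, 328↦4. The residue 7 repeats (at 61 and 151), and 151 − 61 = 90 = 5·18.

61 and 151 are such a pair.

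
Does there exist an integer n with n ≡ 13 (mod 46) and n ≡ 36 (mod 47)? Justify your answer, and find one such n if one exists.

n = 1117

The moduli 46 and 47 are coprime, so by the Chinese Remainder Theorem a unique solution modulo 2162 exists.
Write n = 13 + 46t and require 13 + 46t ≡ 36 (mod 47), i.e. 46t ≡ 23 (mod 47).
To invert 46 modulo 47: 47 = 1·46 + 1, 46 = 46·1 + 0, and unwinding, 1 = 47 − 1·46. Thus 46⁻¹ ≡ -1 ≡ 46 (mod 47).
Therefore t ≡ 46·23 = 1058 ≡ 24 (mod 47).
Taking t = 24 gives n = 13 + 46·24 = 1117.
Check: 1117 mod 46 = 13, 1117 mod 47 = 36. ✓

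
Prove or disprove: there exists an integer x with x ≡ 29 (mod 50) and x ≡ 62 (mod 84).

No, no such integer exists.

Reduce both congruences modulo 2, which divides 50 and 84: they say x ≡ 29 (mod 2) and x ≡ 62 (mod 2).
But 29 mod 2 = 1 while 62 mod 2 = 0, a contradiction.
Hence the system has no solution.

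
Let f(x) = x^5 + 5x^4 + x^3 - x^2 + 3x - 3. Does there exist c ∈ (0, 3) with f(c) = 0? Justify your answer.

Yes, f has a root in the interval.

f(0) = -3 and f(3) = 672, which have opposite signs.
f is continuous everywhere (it is a polynomial), in particular on [0, 3].
By the Intermediate Value Theorem f must vanish at some point of (0, 3).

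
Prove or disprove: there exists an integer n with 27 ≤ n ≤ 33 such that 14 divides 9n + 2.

The values of 9n + 2 for n = 27, 28, …, 33 are 245, 254, 263, 272, 281, 290, 299; reduced mod 14 these are 7, 2, 11, 6, 1, 10, 5.
Since 0 is absent from this list, 14 ∤ 9n + 2 for every n with 27 ≤ n ≤ 33.

No such integer n in that range exists.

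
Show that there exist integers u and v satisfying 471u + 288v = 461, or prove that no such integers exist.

gcd(471, 288) = 3, so every integer of the form 471u + 288v is a multiple of 3.
But 461 = 3·153 + 2, so 3 ∤ 461.
Hence no integers u, v satisfy the equation.

No, no such integers exist.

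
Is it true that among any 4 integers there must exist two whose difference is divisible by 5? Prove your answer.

No; for instance {8, 9, 10, 11} is a counterexample.

Take the 4 consecutive integers 8, 9, 10, 11: their residues mod 5 are all distinct because 4 ≤ 5.
Any two of them differ by at most 3 < 5 and by at least 1, so no difference is a multiple of 5.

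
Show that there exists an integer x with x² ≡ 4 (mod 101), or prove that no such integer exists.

x = 2

Take x = 2. Then 2² = 4, and since 0 ≤ 4 < 101 this is already reduced: 2² ≡ 4 (mod 101).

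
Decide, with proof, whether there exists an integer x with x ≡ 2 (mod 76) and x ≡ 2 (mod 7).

x = 2

Since 76 and 7 share no common factor, CRT says the pair of congruences has a solution (unique mod 532).
Write x = 2 + 76t and require 2 + 76t ≡ 2 (mod 7), i.e. 76t ≡ 0 (mod 7).
76 ≡ 6 (mod 7), so this reads 6t ≡ 0 (mod 7). t = 0 satisfies this.
With t = 0: x = 2 + 76·0 = 2.
Check: 2 mod 76 = 2, 2 mod 7 = 2. ✓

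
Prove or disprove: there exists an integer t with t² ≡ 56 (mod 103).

t = 46

t = 46 works: 46² = 2116, and 2116 − 56 = 2060 = 20·103.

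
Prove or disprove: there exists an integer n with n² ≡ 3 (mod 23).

Take n = 7. Then 7² = 49 = 2·23 + 3, so 7² ≡ 3 (mod 23).

n = 7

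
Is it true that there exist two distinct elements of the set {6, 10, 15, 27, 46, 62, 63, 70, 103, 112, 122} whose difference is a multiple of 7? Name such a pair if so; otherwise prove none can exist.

Reduce each element mod 7: 6↦6, 10↦3, 15↦1, 27↦6, 46↦4, 62↦6, 63↦0, 70↦0, 103↦5, 112↦0, 122↦3. The residue 6 repeats (at 6 and 27), and 27 − 6 = 21 = 3·7.

Yes: 6 and 27.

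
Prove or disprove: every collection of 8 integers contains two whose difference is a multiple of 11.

No; for instance {23, 24, 25, 26, 27, 28, 29, 30} is a counterexample.

Try 8 consecutive integers, 23, 24, …, 30. Their remainders mod 11 are 1, 2, 3, 4, 5, 6, 7, 8 — pairwise different, as any 8 ≤ 11 consecutive integers have distinct residues.
Any two of them differ by at most 7 < 11 and by at least 1, so no difference is a multiple of 11.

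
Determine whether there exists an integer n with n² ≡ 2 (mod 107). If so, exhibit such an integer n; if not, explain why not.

107 is prime, so by Euler's criterion 2 is a square mod 107 iff 2^((107−1)/2) = 2^53 ≡ 1 (mod 107).
Squaring successively (mod 107): 2^2 = 4 ≡ 4; 2^4 ≡ 4² = 16 ≡ 16; 2^8 ≡ 16² = 256 ≡ 42; 2^16 ≡ 42² = 1764 ≡ 52; 2^32 ≡ 52² = 2704 ≡ 29.
Since 53 = 32 + 16 + 4 + 1, 2^53 ≡ 29 · 52 · 16 · 2; multiplying out mod 107: 29·52 = 1508 ≡ 10, then 10·16 = 160 ≡ 53, then 53·2 = 106 ≡ 106. Thus 2^53 ≡ 106 ≡ −1 (mod 107).
The value −1 means 2 is a non-residue modulo 107, so n² ≡ 2 (mod 107) is impossible.

No such integer exists.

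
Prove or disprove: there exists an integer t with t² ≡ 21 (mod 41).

t = 12

t = 12 works: 12² = 144, and 144 − 21 = 123 = 3·41.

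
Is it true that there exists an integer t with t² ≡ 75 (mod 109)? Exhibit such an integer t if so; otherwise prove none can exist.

t = 82

t = 82 works: 82² = 6724, and 6724 − 75 = 6649 = 61·109.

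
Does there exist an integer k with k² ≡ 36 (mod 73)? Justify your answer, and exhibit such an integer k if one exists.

Take k = 6. Then 6² = 36, and since 0 ≤ 36 < 73 this is already reduced: 6² ≡ 36 (mod 73).

k = 6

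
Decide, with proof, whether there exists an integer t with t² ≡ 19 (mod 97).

97 is prime, so by Euler's criterion 19 is a square mod 97 iff 19^((97−1)/2) = 19^48 ≡ 1 (mod 97).
Repeated squaring mod 97: 19^2 = 361 ≡ 70; 19^4 ≡ 70² = 4900 ≡ 50; 19^8 ≡ 50² = 2500 ≡ 75; 19^16 ≡ 75² = 5625 ≡ 96; 19^32 ≡ 96² = 9216 ≡ 1.
Since 48 = 32 + 16, 19^48 ≡ 1 · 96; multiplying out mod 97: 1·96 = 96 ≡ 96. Thus 19^48 ≡ 96 ≡ −1 (mod 97).
The value −1 means 19 is a non-residue modulo 97, so t² ≡ 19 (mod 97) is impossible.

No such integer exists.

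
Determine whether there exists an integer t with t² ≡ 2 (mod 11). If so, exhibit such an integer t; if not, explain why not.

Since (11 − t)² ≡ t² (mod 11), it suffices to square t = 0, 1, …, 5: the residues are 0, 1, 4, 9, 5, 3.
The set of squares mod 11 is therefore {0, 1, 3, 4, 5, 9}, which does not contain 2.
Therefore t² ≡ 2 (mod 11) has no solution.

No such integer exists.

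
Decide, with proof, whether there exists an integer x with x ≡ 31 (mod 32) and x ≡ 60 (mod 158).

There is no such integer.

gcd(32, 158) = 2. If x ≡ 31 (mod 32) and x ≡ 60 (mod 158), then x ≡ 31 (mod 2) and x ≡ 60 (mod 2).
However 31 ≡ 1 and 60 ≡ 0 (mod 2), and 1 ≠ 0.
Hence the system has no solution.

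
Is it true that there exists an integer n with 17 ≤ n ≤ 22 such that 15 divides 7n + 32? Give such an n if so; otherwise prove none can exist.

Try n = 19: 7·19 + 32 = 165 = 11·15, which is divisible by 15.

n = 19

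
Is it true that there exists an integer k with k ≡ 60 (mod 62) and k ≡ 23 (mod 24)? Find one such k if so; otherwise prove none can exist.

There is no such integer.

Reduce both congruences modulo 2, which divides 62 and 24: they say k ≡ 60 (mod 2) and k ≡ 23 (mod 2).
But 60 mod 2 = 0 while 23 mod 2 = 1, a contradiction.
Hence the system has no solution.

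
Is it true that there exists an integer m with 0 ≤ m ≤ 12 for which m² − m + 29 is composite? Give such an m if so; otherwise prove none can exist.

m = 5

At m = 5: 5² − 5 + 29 = 49 = 7·7, which is composite.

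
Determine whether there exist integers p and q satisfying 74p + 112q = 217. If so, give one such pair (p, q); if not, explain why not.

gcd(74, 112) = 2, so every integer of the form 74p + 112q is a multiple of 2.
But 217 = 2·108 + 1, so 2 ∤ 217.
Hence no integers p, q satisfy the equation.

There are no such integers.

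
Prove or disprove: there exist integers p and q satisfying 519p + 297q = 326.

There are no such integers.

gcd(519, 297) = 3, so every integer of the form 519p + 297q is a multiple of 3.
However 326 leaves remainder 2 on division by 3.
So the equation is unsolvable over ℤ.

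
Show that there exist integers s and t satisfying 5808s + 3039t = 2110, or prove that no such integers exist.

No, no such integers exist.

Any value of 5808s + 3039t is a multiple of gcd(5808, 3039) = 3.
But 2110 is not a multiple of 3 (it leaves remainder 1).
Hence no integers s, t satisfy the equation.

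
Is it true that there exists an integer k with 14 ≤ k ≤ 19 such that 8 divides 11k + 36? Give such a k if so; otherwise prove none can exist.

The values of 11k + 36 for k = 14, 15, …, 19 are 190, 201, 212, 223, 234, 245; reduced mod 8 these are 6, 1, 4, 7, 2, 5.
Since 0 is absent from this list, 8 ∤ 11k + 36 for every k with 14 ≤ k ≤ 19.

There is no such integer k in that range.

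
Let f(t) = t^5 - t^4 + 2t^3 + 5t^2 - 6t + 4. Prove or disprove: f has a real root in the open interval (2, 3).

f(2) = 44 and f(3) = 247, both positive, so a sign-change argument is unavailable; we show f keeps this sign on the whole interval.
Substitute t = 2 + u, where 0 < u < 1 on the interval. Expanding, f(2 + u) = u^5 + 9u^4 + 34u^3 + 73u^2 + 86u + 44.
The nonzero coefficients here are all positive, so for u > 0 every term is positive (or zero), and the constant term 44 is strictly positive.
Therefore f(t) > 0 throughout (2, 3), and f has no zero there.

No such root exists.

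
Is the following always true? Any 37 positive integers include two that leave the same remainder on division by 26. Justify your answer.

Yes, this is always true.

Each integer lies in one of the 26 residue classes modulo 26.
Since 37 > 26, two of the 37 integers must share a residue class by the pigeonhole principle; call them a and b.
That is, a and b leave the same remainder on division by 26, as claimed.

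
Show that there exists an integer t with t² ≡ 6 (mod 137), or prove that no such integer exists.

No, no such integer exists.

Apply Euler's criterion with the prime 137: 6 is a quadratic residue iff 6^68 ≡ 1 (mod 137), and a non-residue iff it is ≡ −1.
Repeated squaring mod 137: 6^2 = 36 ≡ 36; 6^4 ≡ 36² = 1296 ≡ 63; 6^8 ≡ 63² = 3969 ≡ 133; 6^16 ≡ 133² = 17689 ≡ 16; 6^32 ≡ 16² = 256 ≡ 119; 6^64 ≡ 119² = 14161 ≡ 50.
Since 68 = 64 + 4, 6^68 ≡ 50 · 63; multiplying out mod 137: 50·63 = 3150 ≡ 136. Thus 6^68 ≡ 136 ≡ −1 (mod 137).
The value −1 means 6 is a non-residue modulo 137, so t² ≡ 6 (mod 137) is impossible.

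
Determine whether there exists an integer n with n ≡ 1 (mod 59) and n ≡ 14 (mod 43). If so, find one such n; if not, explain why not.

gcd(59, 43) = 1, so the Chinese Remainder Theorem guarantees exactly one residue class mod 2537 satisfying both.
Any solution of the first congruence is n = 1 + 59t; substituting into the second, 59t ≡ 14 − 1 ≡ 13 (mod 43).
59 ≡ 16 (mod 43), so this reads 16t ≡ 13 (mod 43). Invert 16 mod 43 by the Euclidean algorithm: 43 = 2·16 + 11, 16 = 1·11 + 5, 11 = 2·5 + 1, 5 = 5·1 + 0; back-substituting, 1 = 11 − 2·5 = 11 − 2·(16 − 1·11) = −2·16 + 3·11 = −2·16 + 3·(43 − 2·16) = 3·43 − 8·16. Hence 16·(-8) ≡ 1, so 16⁻¹ ≡ -8 ≡ 35 (mod 43).
Therefore t ≡ 35·13 = 455 ≡ 25 (mod 43).
With t = 25: n = 1 + 59·25 = 1476.
Check: 1476 mod 59 = 1, 1476 mod 43 = 14. ✓

n = 1476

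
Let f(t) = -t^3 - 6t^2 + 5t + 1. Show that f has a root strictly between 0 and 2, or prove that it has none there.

f(0) = 1 and f(2) = -21, which have opposite signs.
As a polynomial, f is continuous on every closed interval.
By the Intermediate Value Theorem f must vanish at some point of (0, 2).

Such a root exists.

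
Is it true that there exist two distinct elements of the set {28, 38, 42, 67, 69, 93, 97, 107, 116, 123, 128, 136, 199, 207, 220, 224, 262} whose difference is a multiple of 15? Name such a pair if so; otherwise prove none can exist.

38 mod 15 = 8 and 128 mod 15 = 8, so 128 − 38 = 90 = 6·15.

The pair (38, 128) works.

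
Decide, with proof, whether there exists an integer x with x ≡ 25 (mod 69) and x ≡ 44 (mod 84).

There is no such integer.

gcd(69, 84) = 3. If x ≡ 25 (mod 69) and x ≡ 44 (mod 84), then x ≡ 25 (mod 3) and x ≡ 44 (mod 3).
However 25 ≡ 1 and 44 ≡ 2 (mod 3), and 1 ≠ 2.
Hence the system has no solution.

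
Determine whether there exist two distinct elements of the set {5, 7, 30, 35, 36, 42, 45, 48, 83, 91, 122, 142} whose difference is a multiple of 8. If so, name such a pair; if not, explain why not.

Yes: 5 and 45.

5 mod 8 = 5 and 45 mod 8 = 5, so 45 − 5 = 40 = 5·8.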